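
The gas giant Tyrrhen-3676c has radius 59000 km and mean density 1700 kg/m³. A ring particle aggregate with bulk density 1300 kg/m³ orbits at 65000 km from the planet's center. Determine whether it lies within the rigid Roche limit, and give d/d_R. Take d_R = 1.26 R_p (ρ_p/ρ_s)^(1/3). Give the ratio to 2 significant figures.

inside; d/d_R ≈ 0.80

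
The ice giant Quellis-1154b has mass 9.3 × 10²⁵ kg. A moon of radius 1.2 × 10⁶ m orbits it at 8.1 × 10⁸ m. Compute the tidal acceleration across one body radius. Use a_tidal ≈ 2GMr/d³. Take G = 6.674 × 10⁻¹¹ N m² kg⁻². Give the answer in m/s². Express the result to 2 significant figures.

2.8 × 10⁻⁵ m/s²

a_tidal = 2GMr/d³
        = 2 × (6.674 × 10⁻¹¹) × (9.3 × 10²⁵) × (1.2 × 10⁶) / (8.1 × 10⁸)³
        = 2.8 × 10⁻⁵ m/s²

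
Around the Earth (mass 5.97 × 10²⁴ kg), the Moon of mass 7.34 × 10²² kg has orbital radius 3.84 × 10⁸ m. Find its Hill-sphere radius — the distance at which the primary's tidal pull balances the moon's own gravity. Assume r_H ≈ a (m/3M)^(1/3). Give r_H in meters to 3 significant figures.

6.15 × 10⁷ m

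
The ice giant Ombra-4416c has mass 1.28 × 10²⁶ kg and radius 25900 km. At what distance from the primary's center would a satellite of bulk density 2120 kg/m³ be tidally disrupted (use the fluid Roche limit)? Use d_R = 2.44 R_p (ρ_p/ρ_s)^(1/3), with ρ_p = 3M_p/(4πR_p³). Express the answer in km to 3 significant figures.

ρ_p = 3M_p/(4πR_p³) = 3 × (1.28 × 10²⁶) / (4π × (2.59 × 10⁷ m)³) = 1760 kg/m³
d_R = 2.44 × 25900 km × (1760/2120)^(1/3)
    = 59400 km

59400 km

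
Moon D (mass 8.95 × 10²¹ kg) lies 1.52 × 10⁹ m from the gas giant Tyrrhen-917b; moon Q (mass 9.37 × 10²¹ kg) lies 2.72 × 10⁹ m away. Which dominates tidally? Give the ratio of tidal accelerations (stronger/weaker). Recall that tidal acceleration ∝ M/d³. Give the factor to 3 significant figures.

Moon D, by a factor of ≈ 5.47

Tidal stretch scales as M/d³; compute that for each body.
Moon D: (8.95 × 10²¹) / (1.52 × 10⁹)³ = 2.549 × 10⁻⁶
Moon Q: (9.37 × 10²¹) / (2.72 × 10⁹)³ = 4.656 × 10⁻⁷
Ratio (larger/smaller) = 5.47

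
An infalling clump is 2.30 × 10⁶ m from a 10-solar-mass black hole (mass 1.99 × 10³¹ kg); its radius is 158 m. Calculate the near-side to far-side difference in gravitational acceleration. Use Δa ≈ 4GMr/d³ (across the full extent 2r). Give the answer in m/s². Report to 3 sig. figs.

6.90 × 10⁴ m/s²

a_tidal = 4GMr/d³
        = 4 × (6.674 × 10⁻¹¹) × (1.99 × 10³¹) × (158) / (2.30 × 10⁶)³
        = 6.90 × 10⁴ m/s²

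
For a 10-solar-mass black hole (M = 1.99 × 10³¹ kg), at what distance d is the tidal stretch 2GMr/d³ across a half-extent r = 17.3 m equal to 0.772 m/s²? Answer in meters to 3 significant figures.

2GMr/d³ = a_tidal  ⇒  d = (2GMr / a_tidal)^(1/3)
d = (2 × 6.674×10⁻¹¹ × (1.99 × 10³¹) × (17.3) / (0.772))^(1/3)
  = 3.90 × 10⁷ m

3.90 × 10⁷ m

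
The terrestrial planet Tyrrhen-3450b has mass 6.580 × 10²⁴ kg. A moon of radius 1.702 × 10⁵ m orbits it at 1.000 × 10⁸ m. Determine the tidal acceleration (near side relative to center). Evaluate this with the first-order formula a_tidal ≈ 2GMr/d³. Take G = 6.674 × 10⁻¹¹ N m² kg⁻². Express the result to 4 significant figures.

Δa = 2GMr/d³
   = 2 × (6.674 × 10⁻¹¹) × (6.580 × 10²⁴) × (1.702 × 10⁵) / (1.000 × 10⁸)³
   = 1.495 × 10⁻⁴ m/s²

1.495 × 10⁻⁴ m/s²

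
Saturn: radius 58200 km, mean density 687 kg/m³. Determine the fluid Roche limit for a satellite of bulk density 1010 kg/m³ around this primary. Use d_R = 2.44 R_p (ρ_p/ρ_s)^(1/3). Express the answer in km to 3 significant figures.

d_R = 2.44 × 58200 km × (687/1010)^(1/3)
    = 1.25 × 10⁵ km

1.25 × 10⁵ km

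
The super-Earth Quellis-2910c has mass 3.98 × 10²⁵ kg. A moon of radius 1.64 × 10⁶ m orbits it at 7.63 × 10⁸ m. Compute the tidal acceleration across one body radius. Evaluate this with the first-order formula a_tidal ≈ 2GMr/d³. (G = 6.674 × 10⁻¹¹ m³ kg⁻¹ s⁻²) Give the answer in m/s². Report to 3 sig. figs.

The tidal stretch is the gradient of GM/d² times the body's extent r, hence the 1/d³ dependence.
Δa = 2GMr/d³
   = 2 × (6.674 × 10⁻¹¹) × (3.98 × 10²⁵) × (1.64 × 10⁶) / (7.63 × 10⁸)³
   = 1.96 × 10⁻⁵ m/s²

1.96 × 10⁻⁵ m/s²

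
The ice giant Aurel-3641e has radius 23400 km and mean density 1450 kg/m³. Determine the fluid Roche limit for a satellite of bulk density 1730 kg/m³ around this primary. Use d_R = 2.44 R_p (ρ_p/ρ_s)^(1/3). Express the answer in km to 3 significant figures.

53800 km

d_R = 2.44 × 23400 km × (1450/1730)^(1/3)
    = 53800 km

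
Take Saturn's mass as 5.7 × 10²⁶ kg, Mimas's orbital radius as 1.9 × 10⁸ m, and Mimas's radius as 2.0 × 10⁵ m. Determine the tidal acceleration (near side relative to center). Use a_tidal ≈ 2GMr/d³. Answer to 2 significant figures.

a_tidal = 2GMr/d³
        = 2 × (6.674 × 10⁻¹¹) × (5.7 × 10²⁶) × (2.0 × 10⁵) / (1.9 × 10⁸)³
        = 2.2 × 10⁻³ m/s²

2.2 × 10⁻³ m/s²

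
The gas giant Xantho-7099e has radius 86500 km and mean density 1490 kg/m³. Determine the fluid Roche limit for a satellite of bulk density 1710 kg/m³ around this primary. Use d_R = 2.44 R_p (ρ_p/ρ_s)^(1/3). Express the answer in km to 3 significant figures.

2.02 × 10⁵ km

d_R = 2.44 × 86500 km × (1490/1710)^(1/3)
    = 2.02 × 10⁵ km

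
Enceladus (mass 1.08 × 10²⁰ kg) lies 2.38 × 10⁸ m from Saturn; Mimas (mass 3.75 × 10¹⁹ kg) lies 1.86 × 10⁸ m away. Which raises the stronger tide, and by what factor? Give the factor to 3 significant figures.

Tidal stretch scales as M/d³; compute that for each body.
Enceladus: (1.08 × 10²⁰) / (2.38 × 10⁸)³ = 8.011 × 10⁻⁶
Mimas: (3.75 × 10¹⁹) / (1.86 × 10⁸)³ = 5.828 × 10⁻⁶
Ratio (larger/smaller) = 1.37

Enceladus, by a factor of ≈ 1.37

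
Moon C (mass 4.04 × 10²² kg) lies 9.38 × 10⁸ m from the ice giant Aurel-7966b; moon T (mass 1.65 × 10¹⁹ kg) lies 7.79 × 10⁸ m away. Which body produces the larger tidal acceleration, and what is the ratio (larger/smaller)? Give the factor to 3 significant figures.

Tidal acceleration ∝ M/d³, so compare M/d³ for each.
Moon C: (4.04 × 10²²) / (9.38 × 10⁸)³ = 4.895 × 10⁻⁵
Moon T: (1.65 × 10¹⁹) / (7.79 × 10⁸)³ = 3.490 × 10⁻⁸
Ratio (larger/smaller) = 1400

Moon C, by a factor of ≈ 1400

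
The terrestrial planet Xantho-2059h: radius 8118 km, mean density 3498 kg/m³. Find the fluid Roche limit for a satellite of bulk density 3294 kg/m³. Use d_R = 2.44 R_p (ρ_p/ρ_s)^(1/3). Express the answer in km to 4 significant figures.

20210 km

d_R = 2.44 × 8118 km × (3498/3294)^(1/3)
    = 20210 km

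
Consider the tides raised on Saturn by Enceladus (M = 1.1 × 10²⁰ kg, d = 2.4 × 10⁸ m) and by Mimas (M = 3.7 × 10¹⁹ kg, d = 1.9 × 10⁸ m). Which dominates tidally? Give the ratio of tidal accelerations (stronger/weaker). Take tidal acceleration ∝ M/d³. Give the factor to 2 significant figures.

Tidal stretch scales as M/d³; compute that for each body.
Enceladus: (1.1 × 10²⁰) / (2.4 × 10⁸)³ = 7.957 × 10⁻⁶
Mimas: (3.7 × 10¹⁹) / (1.9 × 10⁸)³ = 5.394 × 10⁻⁶
Ratio (larger/smaller) = 1.5

Enceladus, by a factor of ≈ 1.5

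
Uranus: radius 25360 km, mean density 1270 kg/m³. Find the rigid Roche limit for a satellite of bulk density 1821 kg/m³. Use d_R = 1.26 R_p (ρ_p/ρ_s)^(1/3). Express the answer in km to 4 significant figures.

28340 km

d_R = 1.26 × 25360 km × (1270/1821)^(1/3)
    = 28340 km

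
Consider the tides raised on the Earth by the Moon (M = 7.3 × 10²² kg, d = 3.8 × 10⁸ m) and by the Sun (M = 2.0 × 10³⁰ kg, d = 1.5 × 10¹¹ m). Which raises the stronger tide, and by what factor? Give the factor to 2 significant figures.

The Moon, by a factor of ≈ 2.2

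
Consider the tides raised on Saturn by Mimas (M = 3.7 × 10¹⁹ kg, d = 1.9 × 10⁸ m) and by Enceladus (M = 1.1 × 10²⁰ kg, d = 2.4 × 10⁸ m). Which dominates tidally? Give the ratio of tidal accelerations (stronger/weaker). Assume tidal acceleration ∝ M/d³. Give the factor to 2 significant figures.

Enceladus, by a factor of ≈ 1.5

Tidal stretch scales as M/d³; compute that for each body.
Mimas: (3.7 × 10¹⁹) / (1.9 × 10⁸)³ = 5.394 × 10⁻⁶
Enceladus: (1.1 × 10²⁰) / (2.4 × 10⁸)³ = 7.957 × 10⁻⁶
Ratio (larger/smaller) = 1.5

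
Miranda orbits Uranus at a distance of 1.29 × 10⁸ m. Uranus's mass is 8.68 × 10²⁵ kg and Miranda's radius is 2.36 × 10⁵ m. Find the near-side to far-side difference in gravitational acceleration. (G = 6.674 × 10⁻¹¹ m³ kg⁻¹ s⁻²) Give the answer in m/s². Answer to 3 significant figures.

2.55 × 10⁻³ m/s²

Δg = 4GMr/d³
   = 4 × (6.674 × 10⁻¹¹) × (8.68 × 10²⁵) × (2.36 × 10⁵) / (1.29 × 10⁸)³
   = 2.55 × 10⁻³ m/s²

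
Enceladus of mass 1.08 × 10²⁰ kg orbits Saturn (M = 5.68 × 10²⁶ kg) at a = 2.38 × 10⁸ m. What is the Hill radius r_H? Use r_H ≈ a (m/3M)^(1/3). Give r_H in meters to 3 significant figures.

9.49 × 10⁵ m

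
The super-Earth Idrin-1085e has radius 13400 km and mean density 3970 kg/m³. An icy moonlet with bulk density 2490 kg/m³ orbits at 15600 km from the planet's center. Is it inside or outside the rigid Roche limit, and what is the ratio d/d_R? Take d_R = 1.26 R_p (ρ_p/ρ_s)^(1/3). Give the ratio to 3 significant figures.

inside; d/d_R ≈ 0.791

d_R = 1.26 × (13400 km) × (3970/2490)^(1/3) = 19720 km
d/d_R = (15600) / (19720) = 0.791
Since d/d_R < 1, the body is inside the Roche limit.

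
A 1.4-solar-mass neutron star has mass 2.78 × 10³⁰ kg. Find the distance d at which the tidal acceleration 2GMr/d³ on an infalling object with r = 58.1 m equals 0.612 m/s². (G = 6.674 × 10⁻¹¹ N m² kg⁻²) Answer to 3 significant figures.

2GMr/d³ = a_tidal  ⇒  d = (2GMr / a_tidal)^(1/3)
d = (2 × 6.674×10⁻¹¹ × (2.78 × 10³⁰) × (58.1) / (0.612))^(1/3)
  = 3.28 × 10⁷ m

3.28 × 10⁷ m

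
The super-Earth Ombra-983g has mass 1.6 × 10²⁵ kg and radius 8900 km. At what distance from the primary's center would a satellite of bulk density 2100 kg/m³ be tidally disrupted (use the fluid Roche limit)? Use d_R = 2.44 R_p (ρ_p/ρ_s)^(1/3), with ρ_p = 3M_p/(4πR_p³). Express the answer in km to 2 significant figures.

ρ_p = 3M_p/(4πR_p³) = 3 × (1.6 × 10²⁵) / (4π × (8.9 × 10⁶ m)³) = 5400 kg/m³
d_R = 2.44 × 8900 km × (5400/2100)^(1/3)
    = 30000 km

30000 km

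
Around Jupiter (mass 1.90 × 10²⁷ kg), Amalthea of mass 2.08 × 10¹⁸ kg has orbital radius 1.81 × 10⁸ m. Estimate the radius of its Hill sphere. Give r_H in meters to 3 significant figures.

r_H ≈ a (m/3M)^(1/3)
    = (1.81 × 10⁸) × (2.08 × 10¹⁸ / (3 × 1.90 × 10²⁷))^(1/3)
    = 1.29 × 10⁵ m

1.29 × 10⁵ m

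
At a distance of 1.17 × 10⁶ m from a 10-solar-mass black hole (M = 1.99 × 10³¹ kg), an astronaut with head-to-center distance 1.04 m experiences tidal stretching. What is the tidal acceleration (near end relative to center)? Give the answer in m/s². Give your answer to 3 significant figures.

a_tidal = 2GMr/d³
        = 2 × (6.674 × 10⁻¹¹) × (1.99 × 10³¹) × (1.04) / (1.17 × 10⁶)³
        = 1.72 × 10³ m/s²

1.72 × 10³ m/s²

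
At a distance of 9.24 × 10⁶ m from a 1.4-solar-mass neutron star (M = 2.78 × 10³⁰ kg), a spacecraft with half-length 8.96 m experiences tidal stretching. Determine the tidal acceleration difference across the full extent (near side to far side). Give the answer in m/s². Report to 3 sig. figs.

8.43 m/s²

Δg = 4GMr/d³
   = 4 × (6.674 × 10⁻¹¹) × (2.78 × 10³⁰) × (8.96) / (9.24 × 10⁶)³
   = 8.43 m/s²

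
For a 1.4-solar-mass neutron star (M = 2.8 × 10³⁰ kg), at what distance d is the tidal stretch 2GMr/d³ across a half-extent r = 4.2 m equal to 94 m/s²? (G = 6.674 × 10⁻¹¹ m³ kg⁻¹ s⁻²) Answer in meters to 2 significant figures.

2GMr/d³ = a_tidal  ⇒  d = (2GMr / a_tidal)^(1/3)
d = (2 × 6.674×10⁻¹¹ × (2.8 × 10³⁰) × (4.2) / (94))^(1/3)
  = 2.6 × 10⁶ m

2.6 × 10⁶ m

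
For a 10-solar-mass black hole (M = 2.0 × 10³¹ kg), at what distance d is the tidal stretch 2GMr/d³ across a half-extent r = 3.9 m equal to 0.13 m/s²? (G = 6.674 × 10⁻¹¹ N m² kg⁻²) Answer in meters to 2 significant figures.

4.3 × 10⁷ m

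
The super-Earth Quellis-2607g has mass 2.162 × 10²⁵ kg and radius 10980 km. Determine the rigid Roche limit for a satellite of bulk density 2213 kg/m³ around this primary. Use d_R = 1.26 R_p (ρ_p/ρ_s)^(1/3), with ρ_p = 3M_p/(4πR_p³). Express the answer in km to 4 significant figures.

ρ_p = 3M_p/(4πR_p³) = 3 × (2.162 × 10²⁵) / (4π × (1.098 × 10⁷ m)³) = 3899 kg/m³
d_R = 1.26 × 10980 km × (3899/2213)^(1/3)
    = 16710 km

16710 km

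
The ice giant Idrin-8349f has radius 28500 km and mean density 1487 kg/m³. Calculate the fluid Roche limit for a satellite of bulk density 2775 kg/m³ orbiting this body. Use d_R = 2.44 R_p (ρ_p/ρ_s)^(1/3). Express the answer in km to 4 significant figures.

56480 km

d_R = 2.44 × 28500 km × (1487/2775)^(1/3)
    = 56480 km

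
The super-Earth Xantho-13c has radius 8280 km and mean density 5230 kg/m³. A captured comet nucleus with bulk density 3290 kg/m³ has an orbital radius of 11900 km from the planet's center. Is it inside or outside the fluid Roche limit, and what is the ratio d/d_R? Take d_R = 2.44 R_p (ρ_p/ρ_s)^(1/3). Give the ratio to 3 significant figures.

inside; d/d_R ≈ 0.505

d_R = 2.44 × (8280 km) × (5230/3290)^(1/3) = 23580 km
d/d_R = (11900) / (23580) = 0.505
Since d/d_R < 1, the body is inside the Roche limit.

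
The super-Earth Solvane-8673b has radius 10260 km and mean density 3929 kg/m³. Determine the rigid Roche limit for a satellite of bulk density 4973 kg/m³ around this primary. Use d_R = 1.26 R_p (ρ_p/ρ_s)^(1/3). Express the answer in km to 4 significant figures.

d_R = 1.26 × 10260 km × (3929/4973)^(1/3)
    = 11950 km

11950 km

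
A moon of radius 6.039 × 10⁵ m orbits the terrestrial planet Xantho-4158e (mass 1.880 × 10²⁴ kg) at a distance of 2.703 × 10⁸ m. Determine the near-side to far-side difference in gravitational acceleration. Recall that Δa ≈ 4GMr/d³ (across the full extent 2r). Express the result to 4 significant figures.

Δa = 4GMr/d³
   = 4 × (6.674 × 10⁻¹¹) × (1.880 × 10²⁴) × (6.039 × 10⁵) / (2.703 × 10⁸)³
   = 1.535 × 10⁻⁵ m/s²

1.535 × 10⁻⁵ m/s²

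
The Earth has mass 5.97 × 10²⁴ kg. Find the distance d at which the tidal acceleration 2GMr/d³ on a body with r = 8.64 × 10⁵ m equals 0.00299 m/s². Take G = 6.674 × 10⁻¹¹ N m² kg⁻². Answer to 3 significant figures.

6.13 × 10⁷ m

2GMr/d³ = a_tidal  ⇒  d = (2GMr / a_tidal)^(1/3)
d = (2 × 6.674×10⁻¹¹ × (5.97 × 10²⁴) × (8.64 × 10⁵) / (0.00299))^(1/3)
  = 6.13 × 10⁷ m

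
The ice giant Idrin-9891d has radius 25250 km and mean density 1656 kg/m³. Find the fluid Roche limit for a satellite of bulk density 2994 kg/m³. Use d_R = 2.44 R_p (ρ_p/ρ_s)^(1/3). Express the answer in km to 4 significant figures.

50570 km

d_R = 2.44 × 25250 km × (1656/2994)^(1/3)
    = 50570 km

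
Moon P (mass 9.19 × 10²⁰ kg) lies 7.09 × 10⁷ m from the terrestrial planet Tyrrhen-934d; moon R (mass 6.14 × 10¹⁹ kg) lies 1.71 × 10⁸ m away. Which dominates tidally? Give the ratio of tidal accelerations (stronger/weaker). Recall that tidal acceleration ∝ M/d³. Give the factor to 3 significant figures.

Moon P, by a factor of ≈ 210

Tidal acceleration ∝ M/d³, so compare M/d³ for each.
Moon P: (9.19 × 10²⁰) / (7.09 × 10⁷)³ = 2.579 × 10⁻³
Moon R: (6.14 × 10¹⁹) / (1.71 × 10⁸)³ = 1.228 × 10⁻⁵
Ratio (larger/smaller) = 210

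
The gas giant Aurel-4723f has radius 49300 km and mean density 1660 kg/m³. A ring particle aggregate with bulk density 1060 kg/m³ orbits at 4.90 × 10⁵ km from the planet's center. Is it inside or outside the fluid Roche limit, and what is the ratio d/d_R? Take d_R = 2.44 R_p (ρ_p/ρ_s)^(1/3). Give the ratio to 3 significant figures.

d_R = 2.44 × (49300 km) × (1660/1060)^(1/3) = 1.397 × 10⁵ km
d/d_R = (4.90 × 10⁵) / (1.397 × 10⁵) = 3.51
Since d/d_R > 1, the body is outside the Roche limit.

outside; d/d_R ≈ 3.51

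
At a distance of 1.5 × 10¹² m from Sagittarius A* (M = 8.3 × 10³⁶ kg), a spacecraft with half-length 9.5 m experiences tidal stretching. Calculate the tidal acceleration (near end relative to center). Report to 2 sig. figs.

Δa = 2GMr/d³
   = 2 × (6.674 × 10⁻¹¹) × (8.3 × 10³⁶) × (9.5) / (1.5 × 10¹²)³
   = 3.1 × 10⁻⁹ m/s²

3.1 × 10⁻⁹ m/s²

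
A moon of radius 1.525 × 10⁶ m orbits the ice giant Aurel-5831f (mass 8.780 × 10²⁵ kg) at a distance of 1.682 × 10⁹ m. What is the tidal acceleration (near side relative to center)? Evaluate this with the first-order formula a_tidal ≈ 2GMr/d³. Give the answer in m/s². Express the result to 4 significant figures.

Δa = 2GMr/d³
   = 2 × (6.674 × 10⁻¹¹) × (8.780 × 10²⁵) × (1.525 × 10⁶) / (1.682 × 10⁹)³
   = 3.756 × 10⁻⁶ m/s²

3.756 × 10⁻⁶ m/s²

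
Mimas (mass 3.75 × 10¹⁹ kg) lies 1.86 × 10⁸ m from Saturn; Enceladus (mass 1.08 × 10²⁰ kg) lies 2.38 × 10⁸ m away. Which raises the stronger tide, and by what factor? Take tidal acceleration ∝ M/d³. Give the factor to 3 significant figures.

Enceladus, by a factor of ≈ 1.37

Tidal acceleration ∝ M/d³, so compare M/d³ for each.
Mimas: (3.75 × 10¹⁹) / (1.86 × 10⁸)³ = 5.828 × 10⁻⁶
Enceladus: (1.08 × 10²⁰) / (2.38 × 10⁸)³ = 8.011 × 10⁻⁶
Ratio (larger/smaller) = 1.37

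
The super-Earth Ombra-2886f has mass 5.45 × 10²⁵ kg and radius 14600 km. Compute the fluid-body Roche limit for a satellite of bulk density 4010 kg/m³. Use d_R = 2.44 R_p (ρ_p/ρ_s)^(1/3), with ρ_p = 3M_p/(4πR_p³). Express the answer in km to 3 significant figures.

36100 km

ρ_p = 3M_p/(4πR_p³) = 3 × (5.45 × 10²⁵) / (4π × (1.46 × 10⁷ m)³) = 4180 kg/m³
d_R = 2.44 × 14600 km × (4180/4010)^(1/3)
    = 36100 km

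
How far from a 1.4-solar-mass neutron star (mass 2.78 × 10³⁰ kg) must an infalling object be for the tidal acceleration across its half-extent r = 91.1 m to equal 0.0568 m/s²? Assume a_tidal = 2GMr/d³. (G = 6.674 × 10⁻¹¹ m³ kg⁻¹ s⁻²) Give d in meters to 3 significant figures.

8.41 × 10⁷ m

2GMr/d³ = a_tidal  ⇒  d = (2GMr / a_tidal)^(1/3)
d = (2 × 6.674×10⁻¹¹ × (2.78 × 10³⁰) × (91.1) / (0.0568))^(1/3)
  = 8.41 × 10⁷ m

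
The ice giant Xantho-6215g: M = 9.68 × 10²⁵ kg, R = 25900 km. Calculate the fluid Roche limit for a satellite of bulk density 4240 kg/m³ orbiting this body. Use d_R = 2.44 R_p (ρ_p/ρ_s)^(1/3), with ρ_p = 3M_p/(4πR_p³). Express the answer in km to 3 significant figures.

42900 km

ρ_p = 3M_p/(4πR_p³) = 3 × (9.68 × 10²⁵) / (4π × (2.59 × 10⁷ m)³) = 1330 kg/m³
d_R = 2.44 × 25900 km × (1330/4240)^(1/3)
    = 42900 km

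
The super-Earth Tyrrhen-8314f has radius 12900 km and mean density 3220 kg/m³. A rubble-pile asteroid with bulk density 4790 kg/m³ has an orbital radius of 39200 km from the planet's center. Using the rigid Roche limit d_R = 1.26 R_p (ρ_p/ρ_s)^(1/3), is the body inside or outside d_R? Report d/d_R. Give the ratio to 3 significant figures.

outside; d/d_R ≈ 2.75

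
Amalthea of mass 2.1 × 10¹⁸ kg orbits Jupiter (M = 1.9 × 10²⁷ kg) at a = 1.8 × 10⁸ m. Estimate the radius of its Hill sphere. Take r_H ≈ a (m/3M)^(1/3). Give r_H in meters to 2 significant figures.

r_H ≈ a (m/3M)^(1/3)
    = (1.8 × 10⁸) × (2.1 × 10¹⁸ / (3 × 1.9 × 10²⁷))^(1/3)
    = 1.3 × 10⁵ m

1.3 × 10⁵ m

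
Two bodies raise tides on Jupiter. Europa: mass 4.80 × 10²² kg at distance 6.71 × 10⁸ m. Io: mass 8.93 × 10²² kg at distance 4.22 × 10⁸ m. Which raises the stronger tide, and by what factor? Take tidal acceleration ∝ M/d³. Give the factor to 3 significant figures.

Io, by a factor of ≈ 7.48

Compare M/d³ for the two perturbers:
Europa: (4.80 × 10²²) / (6.71 × 10⁸)³ = 1.589 × 10⁻⁴
Io: (8.93 × 10²²) / (4.22 × 10⁸)³ = 1.188 × 10⁻³
Ratio (larger/smaller) = 7.48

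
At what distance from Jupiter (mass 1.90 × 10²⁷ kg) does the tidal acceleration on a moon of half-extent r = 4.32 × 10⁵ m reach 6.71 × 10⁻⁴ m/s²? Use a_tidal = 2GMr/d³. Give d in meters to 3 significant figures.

2GMr/d³ = a_tidal  ⇒  d = (2GMr / a_tidal)^(1/3)
d = (2 × 6.674×10⁻¹¹ × (1.90 × 10²⁷) × (4.32 × 10⁵) / (6.71 × 10⁻⁴))^(1/3)
  = 5.47 × 10⁸ m

5.47 × 10⁸ m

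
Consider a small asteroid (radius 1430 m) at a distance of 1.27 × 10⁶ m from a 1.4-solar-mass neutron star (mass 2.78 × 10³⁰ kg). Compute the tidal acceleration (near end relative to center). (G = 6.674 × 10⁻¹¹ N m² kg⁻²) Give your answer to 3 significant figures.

Since r ≪ d, expand the inverse-square field across one radius to get the leading 2GMr/d³ term.
Δa = 2GMr/d³
   = 2 × (6.674 × 10⁻¹¹) × (2.78 × 10³⁰) × (1430) / (1.27 × 10⁶)³
   = 2.59 × 10⁵ m/s²

2.59 × 10⁵ m/s²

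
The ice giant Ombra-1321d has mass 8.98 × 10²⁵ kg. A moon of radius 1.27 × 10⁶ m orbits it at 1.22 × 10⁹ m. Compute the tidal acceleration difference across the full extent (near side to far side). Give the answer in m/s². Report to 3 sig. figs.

Near-to-far spans 2r, so the tidal difference is twice the near-to-center value: 4GMr/d³.
Δg = 4GMr/d³
   = 4 × (6.674 × 10⁻¹¹) × (8.98 × 10²⁵) × (1.27 × 10⁶) / (1.22 × 10⁹)³
   = 1.68 × 10⁻⁵ m/s²

1.68 × 10⁻⁵ m/s²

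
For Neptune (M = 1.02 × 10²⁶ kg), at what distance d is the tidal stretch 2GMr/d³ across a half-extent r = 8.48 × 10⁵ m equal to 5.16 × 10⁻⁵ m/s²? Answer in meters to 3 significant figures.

6.07 × 10⁸ m

2GMr/d³ = a_tidal  ⇒  d = (2GMr / a_tidal)^(1/3)
d = (2 × 6.674×10⁻¹¹ × (1.02 × 10²⁶) × (8.48 × 10⁵) / (5.16 × 10⁻⁵))^(1/3)
  = 6.07 × 10⁸ m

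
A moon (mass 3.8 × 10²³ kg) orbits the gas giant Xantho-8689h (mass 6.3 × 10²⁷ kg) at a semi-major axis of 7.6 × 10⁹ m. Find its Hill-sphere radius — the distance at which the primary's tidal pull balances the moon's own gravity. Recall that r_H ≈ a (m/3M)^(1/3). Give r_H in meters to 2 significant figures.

2.1 × 10⁸ m

r_H ≈ a (m/3M)^(1/3)
    = (7.6 × 10⁹) × (3.8 × 10²³ / (3 × 6.3 × 10²⁷))^(1/3)
    = 2.1 × 10⁸ m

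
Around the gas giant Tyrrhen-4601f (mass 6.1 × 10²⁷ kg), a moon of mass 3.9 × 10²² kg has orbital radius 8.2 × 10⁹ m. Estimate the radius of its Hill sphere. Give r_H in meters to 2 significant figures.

1.1 × 10⁸ m

r_H ≈ a (m/3M)^(1/3)
    = (8.2 × 10⁹) × (3.9 × 10²² / (3 × 6.1 × 10²⁷))^(1/3)
    = 1.1 × 10⁸ m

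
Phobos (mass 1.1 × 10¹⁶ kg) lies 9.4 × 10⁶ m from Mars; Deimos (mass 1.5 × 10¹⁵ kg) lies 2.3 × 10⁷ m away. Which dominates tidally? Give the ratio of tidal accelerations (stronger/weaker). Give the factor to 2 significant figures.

Compare M/d³ for the two perturbers:
Phobos: (1.1 × 10¹⁶) / (9.4 × 10⁶)³ = 1.324 × 10⁻⁵
Deimos: (1.5 × 10¹⁵) / (2.3 × 10⁷)³ = 1.233 × 10⁻⁷
Ratio (larger/smaller) = 110

Phobos, by a factor of ≈ 110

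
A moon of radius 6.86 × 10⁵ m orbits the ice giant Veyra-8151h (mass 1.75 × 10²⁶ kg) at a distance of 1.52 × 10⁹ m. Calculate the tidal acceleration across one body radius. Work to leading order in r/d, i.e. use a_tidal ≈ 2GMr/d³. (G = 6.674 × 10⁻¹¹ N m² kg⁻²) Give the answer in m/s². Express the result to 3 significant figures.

4.56 × 10⁻⁶ m/s²

Δg = 2GMr/d³
   = 2 × (6.674 × 10⁻¹¹) × (1.75 × 10²⁶) × (6.86 × 10⁵) / (1.52 × 10⁹)³
   = 4.56 × 10⁻⁶ m/s²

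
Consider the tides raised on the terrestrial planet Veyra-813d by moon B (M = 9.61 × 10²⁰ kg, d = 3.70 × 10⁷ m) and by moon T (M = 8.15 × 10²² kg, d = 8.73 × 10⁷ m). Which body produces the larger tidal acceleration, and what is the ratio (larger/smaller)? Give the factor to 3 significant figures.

Compare M/d³ for the two perturbers:
Moon B: (9.61 × 10²⁰) / (3.70 × 10⁷)³ = 1.897 × 10⁻²
Moon T: (8.15 × 10²²) / (8.73 × 10⁷)³ = 1.225 × 10⁻¹
Ratio (larger/smaller) = 6.46

Moon T, by a factor of ≈ 6.46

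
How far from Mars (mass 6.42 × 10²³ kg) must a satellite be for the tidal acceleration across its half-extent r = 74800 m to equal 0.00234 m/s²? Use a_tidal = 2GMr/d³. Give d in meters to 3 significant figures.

1.40 × 10⁷ m

2GMr/d³ = a_tidal  ⇒  d = (2GMr / a_tidal)^(1/3)
d = (2 × 6.674×10⁻¹¹ × (6.42 × 10²³) × (74800) / (0.00234))^(1/3)
  = 1.40 × 10⁷ m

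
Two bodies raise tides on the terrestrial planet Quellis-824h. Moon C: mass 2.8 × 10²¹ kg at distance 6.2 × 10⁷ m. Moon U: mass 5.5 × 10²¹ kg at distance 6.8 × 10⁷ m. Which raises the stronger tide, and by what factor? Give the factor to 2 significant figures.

Tidal stretch scales as M/d³; compute that for each body.
Moon C: (2.8 × 10²¹) / (6.2 × 10⁷)³ = 1.175 × 10⁻²
Moon U: (5.5 × 10²¹) / (6.8 × 10⁷)³ = 1.749 × 10⁻²
Ratio (larger/smaller) = 1.5

Moon U, by a factor of ≈ 1.5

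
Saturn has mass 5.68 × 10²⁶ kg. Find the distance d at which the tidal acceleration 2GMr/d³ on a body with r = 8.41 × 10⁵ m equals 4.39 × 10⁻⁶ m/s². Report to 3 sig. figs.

2.44 × 10⁹ m

2GMr/d³ = a_tidal  ⇒  d = (2GMr / a_tidal)^(1/3)
d = (2 × 6.674×10⁻¹¹ × (5.68 × 10²⁶) × (8.41 × 10⁵) / (4.39 × 10⁻⁶))^(1/3)
  = 2.44 × 10⁹ m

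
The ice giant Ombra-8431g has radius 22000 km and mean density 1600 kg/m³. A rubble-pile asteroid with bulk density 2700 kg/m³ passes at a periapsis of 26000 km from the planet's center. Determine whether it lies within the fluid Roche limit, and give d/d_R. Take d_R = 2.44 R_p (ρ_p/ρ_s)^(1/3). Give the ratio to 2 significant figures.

inside; d/d_R ≈ 0.58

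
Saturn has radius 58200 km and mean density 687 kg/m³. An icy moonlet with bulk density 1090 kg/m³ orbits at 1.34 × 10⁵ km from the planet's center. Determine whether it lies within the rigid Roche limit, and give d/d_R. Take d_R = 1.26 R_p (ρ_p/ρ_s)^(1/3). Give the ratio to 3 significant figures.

d_R = 1.26 × (58200 km) × (687/1090)^(1/3) = 62870 km
d/d_R = (1.34 × 10⁵) / (62870) = 2.13
Since d/d_R > 1, the body is outside the Roche limit.

outside; d/d_R ≈ 2.13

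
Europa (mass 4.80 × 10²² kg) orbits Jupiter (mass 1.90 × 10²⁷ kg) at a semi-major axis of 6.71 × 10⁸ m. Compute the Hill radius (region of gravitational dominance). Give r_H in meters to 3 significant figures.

r_H ≈ a (m/3M)^(1/3)
    = (6.71 × 10⁸) × (4.80 × 10²² / (3 × 1.90 × 10²⁷))^(1/3)
    = 1.37 × 10⁷ m

1.37 × 10⁷ m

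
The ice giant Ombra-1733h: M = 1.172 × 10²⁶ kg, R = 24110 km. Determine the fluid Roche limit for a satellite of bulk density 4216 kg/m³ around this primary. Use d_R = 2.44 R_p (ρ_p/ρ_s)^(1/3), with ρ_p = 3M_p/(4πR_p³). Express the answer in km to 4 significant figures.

45850 km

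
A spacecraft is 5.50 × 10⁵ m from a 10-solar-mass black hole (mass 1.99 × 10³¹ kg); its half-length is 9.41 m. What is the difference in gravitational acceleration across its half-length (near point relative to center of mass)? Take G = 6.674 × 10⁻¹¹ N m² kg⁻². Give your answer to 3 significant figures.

Δg = 2GMr/d³
   = 2 × (6.674 × 10⁻¹¹) × (1.99 × 10³¹) × (9.41) / (5.50 × 10⁵)³
   = 1.50 × 10⁵ m/s²

1.50 × 10⁵ m/s²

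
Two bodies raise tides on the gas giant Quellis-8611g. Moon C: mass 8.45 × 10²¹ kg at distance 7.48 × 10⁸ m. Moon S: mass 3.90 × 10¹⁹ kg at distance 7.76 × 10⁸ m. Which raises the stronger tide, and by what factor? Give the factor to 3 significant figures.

Compare M/d³ for the two perturbers:
Moon C: (8.45 × 10²¹) / (7.48 × 10⁸)³ = 2.019 × 10⁻⁵
Moon S: (3.90 × 10¹⁹) / (7.76 × 10⁸)³ = 8.346 × 10⁻⁸
Ratio (larger/smaller) = 242

Moon C, by a factor of ≈ 242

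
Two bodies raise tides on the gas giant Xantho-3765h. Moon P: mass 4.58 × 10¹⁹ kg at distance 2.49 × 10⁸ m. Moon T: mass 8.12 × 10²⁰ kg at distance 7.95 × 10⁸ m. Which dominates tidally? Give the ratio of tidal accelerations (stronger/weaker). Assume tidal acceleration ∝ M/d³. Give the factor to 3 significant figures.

Moon P, by a factor of ≈ 1.84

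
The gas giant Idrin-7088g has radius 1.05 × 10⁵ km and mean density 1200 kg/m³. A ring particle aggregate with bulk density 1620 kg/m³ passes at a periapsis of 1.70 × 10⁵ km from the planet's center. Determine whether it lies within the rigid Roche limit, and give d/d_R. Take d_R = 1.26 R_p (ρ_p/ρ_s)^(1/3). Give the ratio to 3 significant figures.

outside; d/d_R ≈ 1.42

d_R = 1.26 × (1.05 × 10⁵ km) × (1200/1620)^(1/3) = 1.197 × 10⁵ km
d/d_R = (1.70 × 10⁵) / (1.197 × 10⁵) = 1.42
Since d/d_R > 1, the body is outside the Roche limit.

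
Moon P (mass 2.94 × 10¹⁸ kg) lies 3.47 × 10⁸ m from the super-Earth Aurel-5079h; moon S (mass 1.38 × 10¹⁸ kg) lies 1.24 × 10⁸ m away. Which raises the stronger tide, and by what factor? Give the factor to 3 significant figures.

Tidal acceleration ∝ M/d³, so compare M/d³ for each.
Moon P: (2.94 × 10¹⁸) / (3.47 × 10⁸)³ = 7.037 × 10⁻⁸
Moon S: (1.38 × 10¹⁸) / (1.24 × 10⁸)³ = 7.238 × 10⁻⁷
Ratio (larger/smaller) = 10.3

Moon S, by a factor of ≈ 10.3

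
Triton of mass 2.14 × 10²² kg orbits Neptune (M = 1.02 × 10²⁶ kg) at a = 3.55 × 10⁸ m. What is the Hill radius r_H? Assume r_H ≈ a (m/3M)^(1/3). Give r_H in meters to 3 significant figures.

r_H ≈ a (m/3M)^(1/3)
    = (3.55 × 10⁸) × (2.14 × 10²² / (3 × 1.02 × 10²⁶))^(1/3)
    = 1.46 × 10⁷ m

1.46 × 10⁷ m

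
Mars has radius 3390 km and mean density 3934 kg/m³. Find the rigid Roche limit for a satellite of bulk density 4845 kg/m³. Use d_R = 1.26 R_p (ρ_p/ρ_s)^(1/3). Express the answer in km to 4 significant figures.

3985 km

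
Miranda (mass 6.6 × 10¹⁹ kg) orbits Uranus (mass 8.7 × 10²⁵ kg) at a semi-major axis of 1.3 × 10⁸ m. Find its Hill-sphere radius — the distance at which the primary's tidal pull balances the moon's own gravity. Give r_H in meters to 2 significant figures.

8.2 × 10⁵ m

r_H ≈ a (m/3M)^(1/3)
    = (1.3 × 10⁸) × (6.6 × 10¹⁹ / (3 × 8.7 × 10²⁵))^(1/3)
    = 8.2 × 10⁵ m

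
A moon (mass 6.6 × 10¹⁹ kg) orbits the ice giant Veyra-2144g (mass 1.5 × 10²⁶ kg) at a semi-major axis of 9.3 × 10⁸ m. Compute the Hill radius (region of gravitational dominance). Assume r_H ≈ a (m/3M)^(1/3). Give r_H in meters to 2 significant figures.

4.9 × 10⁶ m

r_H ≈ a (m/3M)^(1/3)
    = (9.3 × 10⁸) × (6.6 × 10¹⁹ / (3 × 1.5 × 10²⁶))^(1/3)
    = 4.9 × 10⁶ m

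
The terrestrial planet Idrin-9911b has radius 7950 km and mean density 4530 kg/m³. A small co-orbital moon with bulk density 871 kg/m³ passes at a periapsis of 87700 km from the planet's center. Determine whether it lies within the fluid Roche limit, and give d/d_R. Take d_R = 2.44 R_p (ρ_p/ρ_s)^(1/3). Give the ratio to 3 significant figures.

d_R = 2.44 × (7950 km) × (4530/871)^(1/3) = 33610 km
d/d_R = (87700) / (33610) = 2.61
Since d/d_R > 1, the body is outside the Roche limit.

outside; d/d_R ≈ 2.61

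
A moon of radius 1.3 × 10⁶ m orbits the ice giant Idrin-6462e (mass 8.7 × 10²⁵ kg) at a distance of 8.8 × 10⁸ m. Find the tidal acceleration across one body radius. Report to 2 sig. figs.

2.2 × 10⁻⁵ m/s²

a_tidal = 2GMr/d³
        = 2 × (6.674 × 10⁻¹¹) × (8.7 × 10²⁵) × (1.3 × 10⁶) / (8.8 × 10⁸)³
        = 2.2 × 10⁻⁵ m/s²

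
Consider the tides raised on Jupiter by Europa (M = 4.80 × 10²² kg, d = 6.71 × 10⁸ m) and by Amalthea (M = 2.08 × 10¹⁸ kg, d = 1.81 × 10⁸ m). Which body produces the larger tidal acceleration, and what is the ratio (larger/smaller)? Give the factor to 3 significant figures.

Compare M/d³ for the two perturbers:
Europa: (4.80 × 10²²) / (6.71 × 10⁸)³ = 1.589 × 10⁻⁴
Amalthea: (2.08 × 10¹⁸) / (1.81 × 10⁸)³ = 3.508 × 10⁻⁷
Ratio (larger/smaller) = 453

Europa, by a factor of ≈ 453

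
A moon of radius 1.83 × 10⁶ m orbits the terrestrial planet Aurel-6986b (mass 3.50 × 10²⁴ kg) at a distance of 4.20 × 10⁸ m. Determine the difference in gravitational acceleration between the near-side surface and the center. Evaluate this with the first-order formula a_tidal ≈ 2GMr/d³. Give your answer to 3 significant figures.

1.15 × 10⁻⁵ m/s²

a_tidal = 2GMr/d³
        = 2 × (6.674 × 10⁻¹¹) × (3.50 × 10²⁴) × (1.83 × 10⁶) / (4.20 × 10⁸)³
        = 1.15 × 10⁻⁵ m/s²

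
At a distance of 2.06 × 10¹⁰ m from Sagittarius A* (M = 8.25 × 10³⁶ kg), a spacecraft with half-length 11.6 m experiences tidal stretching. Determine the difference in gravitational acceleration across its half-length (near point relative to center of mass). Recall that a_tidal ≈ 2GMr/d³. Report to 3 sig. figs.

1.46 × 10⁻³ m/s²

a_tidal = 2GMr/d³
        = 2 × (6.674 × 10⁻¹¹) × (8.25 × 10³⁶) × (11.6) / (2.06 × 10¹⁰)³
        = 1.46 × 10⁻³ m/s²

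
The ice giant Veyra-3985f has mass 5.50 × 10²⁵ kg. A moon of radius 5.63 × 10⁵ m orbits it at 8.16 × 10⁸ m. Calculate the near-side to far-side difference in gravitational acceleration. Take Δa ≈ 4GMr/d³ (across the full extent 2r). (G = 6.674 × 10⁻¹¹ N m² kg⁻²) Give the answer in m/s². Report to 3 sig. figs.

1.52 × 10⁻⁵ m/s²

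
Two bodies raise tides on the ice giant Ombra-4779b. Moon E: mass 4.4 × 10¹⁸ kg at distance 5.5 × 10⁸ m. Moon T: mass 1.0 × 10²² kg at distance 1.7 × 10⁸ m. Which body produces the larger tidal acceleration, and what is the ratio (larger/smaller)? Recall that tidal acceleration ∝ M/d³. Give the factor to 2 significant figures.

Compare M/d³ for the two perturbers:
Moon E: (4.4 × 10¹⁸) / (5.5 × 10⁸)³ = 2.645 × 10⁻⁸
Moon T: (1.0 × 10²²) / (1.7 × 10⁸)³ = 2.035 × 10⁻³
Ratio (larger/smaller) = 77000

Moon T, by a factor of ≈ 77000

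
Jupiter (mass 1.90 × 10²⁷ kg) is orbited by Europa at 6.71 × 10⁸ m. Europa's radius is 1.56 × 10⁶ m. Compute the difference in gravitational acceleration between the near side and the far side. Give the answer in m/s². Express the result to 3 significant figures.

2.62 × 10⁻³ m/s²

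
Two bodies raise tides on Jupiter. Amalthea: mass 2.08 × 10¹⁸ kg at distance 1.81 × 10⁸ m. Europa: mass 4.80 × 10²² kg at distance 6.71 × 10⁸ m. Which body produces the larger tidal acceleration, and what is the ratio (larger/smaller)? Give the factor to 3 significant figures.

Tidal stretch scales as M/d³; compute that for each body.
Amalthea: (2.08 × 10¹⁸) / (1.81 × 10⁸)³ = 3.508 × 10⁻⁷
Europa: (4.80 × 10²²) / (6.71 × 10⁸)³ = 1.589 × 10⁻⁴
Ratio (larger/smaller) = 453

Europa, by a factor of ≈ 453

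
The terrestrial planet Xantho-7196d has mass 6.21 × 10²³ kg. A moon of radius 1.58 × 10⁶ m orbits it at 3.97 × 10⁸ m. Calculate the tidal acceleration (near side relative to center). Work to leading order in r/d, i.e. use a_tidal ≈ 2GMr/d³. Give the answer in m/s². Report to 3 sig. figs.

Δa = 2GMr/d³
   = 2 × (6.674 × 10⁻¹¹) × (6.21 × 10²³) × (1.58 × 10⁶) / (3.97 × 10⁸)³
   = 2.09 × 10⁻⁶ m/s²

2.09 × 10⁻⁶ m/s²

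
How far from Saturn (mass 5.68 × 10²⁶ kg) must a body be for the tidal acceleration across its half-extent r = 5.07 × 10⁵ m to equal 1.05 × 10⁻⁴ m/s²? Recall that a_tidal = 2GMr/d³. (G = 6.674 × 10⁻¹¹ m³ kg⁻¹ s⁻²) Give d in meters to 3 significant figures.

7.15 × 10⁸ m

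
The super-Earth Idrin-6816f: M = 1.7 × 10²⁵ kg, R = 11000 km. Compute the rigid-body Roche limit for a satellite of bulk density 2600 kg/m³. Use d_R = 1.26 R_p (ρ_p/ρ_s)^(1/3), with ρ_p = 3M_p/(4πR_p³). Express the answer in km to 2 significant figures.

ρ_p = 3M_p/(4πR_p³) = 3 × (1.7 × 10²⁵) / (4π × (1.1 × 10⁷ m)³) = 3000 kg/m³
d_R = 1.26 × 11000 km × (3000/2600)^(1/3)
    = 15000 km

15000 km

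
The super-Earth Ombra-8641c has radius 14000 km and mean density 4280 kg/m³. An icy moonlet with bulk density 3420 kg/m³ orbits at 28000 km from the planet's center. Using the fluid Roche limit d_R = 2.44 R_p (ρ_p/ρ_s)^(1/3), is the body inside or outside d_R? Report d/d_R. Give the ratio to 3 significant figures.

d_R = 2.44 × (14000 km) × (4280/3420)^(1/3) = 36810 km
d/d_R = (28000) / (36810) = 0.761
Since d/d_R < 1, the body is inside the Roche limit.

inside; d/d_R ≈ 0.761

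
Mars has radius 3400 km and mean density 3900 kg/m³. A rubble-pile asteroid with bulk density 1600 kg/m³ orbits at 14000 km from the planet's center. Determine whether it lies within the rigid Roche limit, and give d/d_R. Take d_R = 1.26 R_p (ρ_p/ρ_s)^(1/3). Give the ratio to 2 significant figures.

d_R = 1.26 × (3400 km) × (3900/1600)^(1/3) = 5765 km
d/d_R = (14000) / (5765) = 2.4
Since d/d_R > 1, the body is outside the Roche limit.

outside; d/d_R ≈ 2.4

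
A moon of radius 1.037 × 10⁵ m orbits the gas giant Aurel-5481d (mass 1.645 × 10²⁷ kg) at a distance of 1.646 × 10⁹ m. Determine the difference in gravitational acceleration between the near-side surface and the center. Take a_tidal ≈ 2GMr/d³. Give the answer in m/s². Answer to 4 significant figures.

5.106 × 10⁻⁶ m/s²

Δa = 2GMr/d³
   = 2 × (6.674 × 10⁻¹¹) × (1.645 × 10²⁷) × (1.037 × 10⁵) / (1.646 × 10⁹)³
   = 5.106 × 10⁻⁶ m/s²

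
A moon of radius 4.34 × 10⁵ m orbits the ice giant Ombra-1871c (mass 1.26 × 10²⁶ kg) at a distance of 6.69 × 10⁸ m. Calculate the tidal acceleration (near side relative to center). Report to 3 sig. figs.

2.44 × 10⁻⁵ m/s²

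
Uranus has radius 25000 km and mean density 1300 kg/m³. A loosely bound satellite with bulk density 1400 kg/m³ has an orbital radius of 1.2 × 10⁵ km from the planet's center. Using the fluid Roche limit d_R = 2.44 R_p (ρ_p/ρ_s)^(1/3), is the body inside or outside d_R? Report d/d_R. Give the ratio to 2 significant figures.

d_R = 2.44 × (25000 km) × (1300/1400)^(1/3) = 59510 km
d/d_R = (1.2 × 10⁵) / (59510) = 2.0
Since d/d_R > 1, the body is outside the Roche limit.

outside; d/d_R ≈ 2.0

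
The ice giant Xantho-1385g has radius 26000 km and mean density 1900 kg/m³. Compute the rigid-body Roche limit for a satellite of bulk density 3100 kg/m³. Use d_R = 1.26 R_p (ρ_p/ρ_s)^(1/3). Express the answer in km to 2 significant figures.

28000 km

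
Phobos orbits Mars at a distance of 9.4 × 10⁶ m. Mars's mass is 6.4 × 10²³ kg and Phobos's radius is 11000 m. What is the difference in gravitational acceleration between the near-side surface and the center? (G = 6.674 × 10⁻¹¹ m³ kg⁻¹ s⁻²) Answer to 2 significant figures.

1.1 × 10⁻³ m/s²

Δa = 2GMr/d³
   = 2 × (6.674 × 10⁻¹¹) × (6.4 × 10²³) × (11000) / (9.4 × 10⁶)³
   = 1.1 × 10⁻³ m/s²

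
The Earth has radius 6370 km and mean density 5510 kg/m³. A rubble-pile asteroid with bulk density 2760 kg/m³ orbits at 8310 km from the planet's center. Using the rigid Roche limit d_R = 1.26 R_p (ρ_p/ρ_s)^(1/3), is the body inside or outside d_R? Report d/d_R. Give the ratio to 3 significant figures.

inside; d/d_R ≈ 0.822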